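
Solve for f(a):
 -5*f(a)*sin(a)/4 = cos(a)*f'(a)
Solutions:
 f(a) = C1*cos(a)^(5/4)


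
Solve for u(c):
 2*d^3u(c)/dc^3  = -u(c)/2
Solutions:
 u(c) = C3*exp(-2^(1/3)*c/2) + (C1*sin(2^(1/3)*sqrt(3)*c/4) + C2*cos(2^(1/3)*sqrt(3)*c/4))*exp(2^(1/3)*c/4)


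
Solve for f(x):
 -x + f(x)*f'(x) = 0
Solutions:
 f(x) = -sqrt(C1 + x^2)
 f(x) = sqrt(C1 + x^2)


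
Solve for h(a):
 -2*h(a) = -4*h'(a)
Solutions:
 h(a) = C1*exp(a/2)


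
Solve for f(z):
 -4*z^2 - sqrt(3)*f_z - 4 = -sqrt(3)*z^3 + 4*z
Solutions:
 f(z) = C1 + z^4/4 - 4*sqrt(3)*z^3/9 - 2*sqrt(3)*z^2/3 - 4*sqrt(3)*z/3


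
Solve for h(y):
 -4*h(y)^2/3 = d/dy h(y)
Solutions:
 h(y) = 3/(C1 + 4*y)


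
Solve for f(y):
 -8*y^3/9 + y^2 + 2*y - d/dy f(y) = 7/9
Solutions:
 f(y) = C1 - 2*y^4/9 + y^3/3 + y^2 - 7*y/9


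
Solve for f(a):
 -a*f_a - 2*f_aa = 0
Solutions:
 f(a) = C1 + C2*erf(a/2)


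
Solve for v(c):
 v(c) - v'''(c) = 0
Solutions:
 v(c) = C3*exp(c) + (C1*sin(sqrt(3)*c/2) + C2*cos(sqrt(3)*c/2))*exp(-c/2)


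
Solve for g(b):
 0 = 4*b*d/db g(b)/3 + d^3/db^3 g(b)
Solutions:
 g(b) = C1 + Integral(C2*airyai(-6^(2/3)*b/3) + C3*airybi(-6^(2/3)*b/3), b)


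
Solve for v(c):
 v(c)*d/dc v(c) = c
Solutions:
 v(c) = -sqrt(C1 + c^2)
 v(c) = sqrt(C1 + c^2)


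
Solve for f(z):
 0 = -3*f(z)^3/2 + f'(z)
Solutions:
 f(z) = -sqrt(-1/(C1 + 3*z))
 f(z) = sqrt(-1/(C1 + 3*z))


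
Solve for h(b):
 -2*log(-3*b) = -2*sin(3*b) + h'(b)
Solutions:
 h(b) = C1 - 2*b*log(-b) - 2*b*log(3) + 2*b - 2*cos(3*b)/3


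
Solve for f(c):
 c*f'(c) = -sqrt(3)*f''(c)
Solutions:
 f(c) = C1 + C2*erf(sqrt(2)*3^(3/4)*c/6)


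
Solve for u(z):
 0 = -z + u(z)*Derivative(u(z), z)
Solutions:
 u(z) = -sqrt(C1 + z^2)
 u(z) = sqrt(C1 + z^2)


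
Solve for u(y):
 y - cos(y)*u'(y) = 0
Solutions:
 u(y) = C1 + Integral(y/cos(y), y)


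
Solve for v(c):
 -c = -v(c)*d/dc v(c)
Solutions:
 v(c) = -sqrt(C1 + c^2)
 v(c) = sqrt(C1 + c^2)


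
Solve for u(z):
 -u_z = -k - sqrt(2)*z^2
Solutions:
 u(z) = C1 + k*z + sqrt(2)*z^3/3


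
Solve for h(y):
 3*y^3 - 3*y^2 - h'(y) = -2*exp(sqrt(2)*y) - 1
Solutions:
 h(y) = C1 + 3*y^4/4 - y^3 + y + sqrt(2)*exp(sqrt(2)*y)


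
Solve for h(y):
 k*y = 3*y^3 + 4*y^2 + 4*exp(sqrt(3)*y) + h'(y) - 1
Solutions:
 h(y) = C1 + k*y^2/2 - 3*y^4/4 - 4*y^3/3 + y - 4*sqrt(3)*exp(sqrt(3)*y)/3


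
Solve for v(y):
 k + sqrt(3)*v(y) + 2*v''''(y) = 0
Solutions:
 v(y) = -sqrt(3)*k/3 + (C1*sin(2^(1/4)*3^(1/8)*y/2) + C2*cos(2^(1/4)*3^(1/8)*y/2))*exp(-2^(1/4)*3^(1/8)*y/2) + (C3*sin(2^(1/4)*3^(1/8)*y/2) + C4*cos(2^(1/4)*3^(1/8)*y/2))*exp(2^(1/4)*3^(1/8)*y/2)


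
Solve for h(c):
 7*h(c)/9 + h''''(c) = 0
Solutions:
 h(c) = (C1*sin(sqrt(6)*7^(1/4)*c/6) + C2*cos(sqrt(6)*7^(1/4)*c/6))*exp(-sqrt(6)*7^(1/4)*c/6) + (C3*sin(sqrt(6)*7^(1/4)*c/6) + C4*cos(sqrt(6)*7^(1/4)*c/6))*exp(sqrt(6)*7^(1/4)*c/6)


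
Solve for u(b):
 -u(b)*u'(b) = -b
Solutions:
 u(b) = -sqrt(C1 + b^2)
 u(b) = sqrt(C1 + b^2)


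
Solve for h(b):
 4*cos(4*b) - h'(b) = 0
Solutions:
 h(b) = C1 + sin(4*b)


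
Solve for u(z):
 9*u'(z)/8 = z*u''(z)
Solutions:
 u(z) = C1 + C2*z^(17/8)


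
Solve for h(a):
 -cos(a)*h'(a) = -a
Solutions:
 h(a) = C1 + Integral(a/cos(a), a)


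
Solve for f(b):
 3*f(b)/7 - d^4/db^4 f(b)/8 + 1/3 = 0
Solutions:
 f(b) = C1*exp(-24^(1/4)*7^(3/4)*b/7) + C2*exp(24^(1/4)*7^(3/4)*b/7) + C3*sin(24^(1/4)*7^(3/4)*b/7) + C4*cos(24^(1/4)*7^(3/4)*b/7) - 7/9


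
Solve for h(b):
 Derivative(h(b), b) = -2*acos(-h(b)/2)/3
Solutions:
 Integral(1/acos(-_y/2), (_y, h(b))) = C1 - 2*b/3


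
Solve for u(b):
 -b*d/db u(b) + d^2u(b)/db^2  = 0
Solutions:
 u(b) = C1 + C2*erfi(sqrt(2)*b/2)


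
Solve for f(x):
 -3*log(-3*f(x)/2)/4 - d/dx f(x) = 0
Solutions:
 4*Integral(1/(log(-_y) - log(2) + log(3)), (_y, f(x)))/3 = C1 - x


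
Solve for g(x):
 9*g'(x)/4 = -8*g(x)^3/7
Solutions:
 g(x) = -3*sqrt(14)*sqrt(-1/(C1 - 32*x))/2
 g(x) = 3*sqrt(14)*sqrt(-1/(C1 - 32*x))/2


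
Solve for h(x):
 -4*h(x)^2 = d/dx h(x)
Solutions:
 h(x) = 1/(C1 + 4*x)


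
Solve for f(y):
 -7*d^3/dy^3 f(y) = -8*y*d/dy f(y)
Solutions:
 f(y) = C1 + Integral(C2*airyai(2*7^(2/3)*y/7) + C3*airybi(2*7^(2/3)*y/7), y)


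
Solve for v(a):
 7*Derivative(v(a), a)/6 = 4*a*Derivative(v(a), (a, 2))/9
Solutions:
 v(a) = C1 + C2*a^(29/8)


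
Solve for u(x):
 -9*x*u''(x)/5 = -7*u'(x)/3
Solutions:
 u(x) = C1 + C2*x^(62/27)


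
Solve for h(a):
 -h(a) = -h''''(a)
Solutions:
 h(a) = C1*exp(-a) + C2*exp(a) + C3*sin(a) + C4*cos(a)


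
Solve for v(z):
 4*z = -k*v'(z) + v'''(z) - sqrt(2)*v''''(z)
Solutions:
 v(z) = C1 + C2*exp(z*(sqrt(2)*(27*k + sqrt((27*k - 1)^2 - 1) - 1)^(1/3) - sqrt(6)*I*(27*k + sqrt((27*k - 1)^2 - 1) - 1)^(1/3) + 2*sqrt(2) - 8/((-sqrt(2) + sqrt(6)*I)*(27*k + sqrt((27*k - 1)^2 - 1) - 1)^(1/3)))/12) + C3*exp(z*(sqrt(2)*(27*k + sqrt((27*k - 1)^2 - 1) - 1)^(1/3) + sqrt(6)*I*(27*k + sqrt((27*k - 1)^2 - 1) - 1)^(1/3) + 2*sqrt(2) + 8/((sqrt(2) + sqrt(6)*I)*(27*k + sqrt((27*k - 1)^2 - 1) - 1)^(1/3)))/12) + C4*exp(sqrt(2)*z*(-(27*k + sqrt((27*k - 1)^2 - 1) - 1)^(1/3) + 1 - 1/(27*k + sqrt((27*k - 1)^2 - 1) - 1)^(1/3))/6) - 2*z^2/k


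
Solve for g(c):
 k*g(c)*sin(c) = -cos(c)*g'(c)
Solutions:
 g(c) = C1*exp(k*log(cos(c)))


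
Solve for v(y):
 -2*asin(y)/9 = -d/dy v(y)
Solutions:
 v(y) = C1 + 2*y*asin(y)/9 + 2*sqrt(1 - y^2)/9


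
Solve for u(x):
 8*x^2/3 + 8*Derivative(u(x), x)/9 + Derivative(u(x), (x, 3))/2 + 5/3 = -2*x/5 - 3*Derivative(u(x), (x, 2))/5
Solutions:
 u(x) = C1 - x^3 + 9*x^2/5 - 93*x/100 + (C2*sin(sqrt(319)*x/15) + C3*cos(sqrt(319)*x/15))*exp(-3*x/5)


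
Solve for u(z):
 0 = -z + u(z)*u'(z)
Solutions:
 u(z) = -sqrt(C1 + z^2)
 u(z) = sqrt(C1 + z^2)


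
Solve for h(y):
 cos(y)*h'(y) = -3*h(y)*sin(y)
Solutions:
 h(y) = C1*cos(y)^3


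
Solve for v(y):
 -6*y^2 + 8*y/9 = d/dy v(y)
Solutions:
 v(y) = C1 - 2*y^3 + 4*y^2/9


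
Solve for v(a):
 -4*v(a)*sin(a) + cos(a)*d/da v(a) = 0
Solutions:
 v(a) = C1/cos(a)^4


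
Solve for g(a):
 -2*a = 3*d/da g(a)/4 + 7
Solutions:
 g(a) = C1 - 4*a^2/3 - 28*a/3


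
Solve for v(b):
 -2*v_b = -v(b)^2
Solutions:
 v(b) = -2/(C1 + b)


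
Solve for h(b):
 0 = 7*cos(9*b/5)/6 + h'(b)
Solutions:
 h(b) = C1 - 35*sin(9*b/5)/54


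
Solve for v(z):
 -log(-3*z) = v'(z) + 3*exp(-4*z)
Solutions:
 v(z) = C1 - z*log(-z) + z*(1 - log(3)) + 3*exp(-4*z)/4


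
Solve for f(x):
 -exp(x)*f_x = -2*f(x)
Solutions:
 f(x) = C1*exp(-2*exp(-x))


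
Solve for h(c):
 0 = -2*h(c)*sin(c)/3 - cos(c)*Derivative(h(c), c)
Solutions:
 h(c) = C1*cos(c)^(2/3)


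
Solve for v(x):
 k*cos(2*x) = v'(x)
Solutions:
 v(x) = C1 + k*sin(2*x)/2


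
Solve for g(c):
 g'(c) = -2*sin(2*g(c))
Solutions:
 g(c) = pi - acos((-C1 - exp(8*c))/(C1 - exp(8*c)))/2
 g(c) = acos((-C1 - exp(8*c))/(C1 - exp(8*c)))/2


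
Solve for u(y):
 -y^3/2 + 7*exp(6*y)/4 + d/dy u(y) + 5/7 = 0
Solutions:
 u(y) = C1 + y^4/8 - 5*y/7 - 7*exp(6*y)/24


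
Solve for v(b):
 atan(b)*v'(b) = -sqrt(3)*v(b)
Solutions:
 v(b) = C1*exp(-sqrt(3)*Integral(1/atan(b), b))


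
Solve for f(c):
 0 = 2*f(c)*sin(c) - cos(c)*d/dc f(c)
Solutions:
 f(c) = C1/cos(c)^2


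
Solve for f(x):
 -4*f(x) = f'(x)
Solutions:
 f(x) = C1*exp(-4*x)


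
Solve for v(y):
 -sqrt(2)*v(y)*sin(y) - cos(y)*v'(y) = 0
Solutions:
 v(y) = C1*cos(y)^(sqrt(2))


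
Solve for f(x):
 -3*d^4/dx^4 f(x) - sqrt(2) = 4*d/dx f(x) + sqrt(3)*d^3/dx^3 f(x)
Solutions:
 f(x) = C1 + C2*exp(x*(-2*sqrt(3) + (sqrt(3)/9 + 18 + sqrt(-3 + (sqrt(3) + 162)^2)/9)^(-1/3) + 3*(sqrt(3)/9 + 18 + sqrt(-3 + (sqrt(3) + 162)^2)/9)^(1/3))/18)*sin(sqrt(3)*x*(-3*(sqrt(3)/9 + 18 + sqrt(-4/27 + (2*sqrt(3)/9 + 36)^2)/2)^(1/3) + (sqrt(3)/9 + 18 + sqrt(-4/27 + (2*sqrt(3)/9 + 36)^2)/2)^(-1/3))/18) + C3*exp(x*(-2*sqrt(3) + (sqrt(3)/9 + 18 + sqrt(-3 + (sqrt(3) + 162)^2)/9)^(-1/3) + 3*(sqrt(3)/9 + 18 + sqrt(-3 + (sqrt(3) + 162)^2)/9)^(1/3))/18)*cos(sqrt(3)*x*(-3*(sqrt(3)/9 + 18 + sqrt(-4/27 + (2*sqrt(3)/9 + 36)^2)/2)^(1/3) + (sqrt(3)/9 + 18 + sqrt(-4/27 + (2*sqrt(3)/9 + 36)^2)/2)^(-1/3))/18) + C4*exp(-x*((sqrt(3)/9 + 18 + sqrt(-3 + (sqrt(3) + 162)^2)/9)^(-1/3) + sqrt(3) + 3*(sqrt(3)/9 + 18 + sqrt(-3 + (sqrt(3) + 162)^2)/9)^(1/3))/9) - sqrt(2)*x/4


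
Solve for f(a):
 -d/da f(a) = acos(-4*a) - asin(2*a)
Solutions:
 f(a) = C1 - a*acos(-4*a) + a*asin(2*a) - sqrt(1 - 16*a^2)/4 + sqrt(1 - 4*a^2)/2


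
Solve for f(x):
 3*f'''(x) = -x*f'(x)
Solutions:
 f(x) = C1 + Integral(C2*airyai(-3^(2/3)*x/3) + C3*airybi(-3^(2/3)*x/3), x)


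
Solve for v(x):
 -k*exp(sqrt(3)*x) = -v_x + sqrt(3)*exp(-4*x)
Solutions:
 v(x) = C1 + sqrt(3)*k*exp(sqrt(3)*x)/3 - sqrt(3)*exp(-4*x)/4


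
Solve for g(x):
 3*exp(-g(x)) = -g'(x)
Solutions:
 g(x) = log(C1 - 3*x)


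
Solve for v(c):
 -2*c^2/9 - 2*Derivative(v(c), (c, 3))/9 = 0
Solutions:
 v(c) = C1 + C2*c + C3*c^2 - c^5/60


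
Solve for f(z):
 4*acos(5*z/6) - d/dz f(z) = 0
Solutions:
 f(z) = C1 + 4*z*acos(5*z/6) - 4*sqrt(36 - 25*z^2)/5


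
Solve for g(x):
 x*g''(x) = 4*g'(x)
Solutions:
 g(x) = C1 + C2*x^5


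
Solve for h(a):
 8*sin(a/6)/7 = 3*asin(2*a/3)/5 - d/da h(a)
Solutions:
 h(a) = C1 + 3*a*asin(2*a/3)/5 + 3*sqrt(9 - 4*a^2)/10 + 48*cos(a/6)/7


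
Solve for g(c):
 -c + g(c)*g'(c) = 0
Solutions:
 g(c) = -sqrt(C1 + c^2)
 g(c) = sqrt(C1 + c^2)


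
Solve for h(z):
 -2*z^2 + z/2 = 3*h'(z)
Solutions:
 h(z) = C1 - 2*z^3/9 + z^2/12


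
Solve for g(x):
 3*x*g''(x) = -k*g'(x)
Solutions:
 g(x) = C1 + x^(1 - re(k)/3)*(C2*sin(log(x)*Abs(im(k))/3) + C3*cos(log(x)*im(k)/3))


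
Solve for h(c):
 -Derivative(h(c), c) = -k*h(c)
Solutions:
 h(c) = C1*exp(c*k)


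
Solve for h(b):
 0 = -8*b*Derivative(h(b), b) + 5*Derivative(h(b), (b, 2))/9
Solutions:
 h(b) = C1 + C2*erfi(6*sqrt(5)*b/5)


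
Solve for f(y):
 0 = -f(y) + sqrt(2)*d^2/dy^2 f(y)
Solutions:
 f(y) = C1*exp(-2^(3/4)*y/2) + C2*exp(2^(3/4)*y/2)


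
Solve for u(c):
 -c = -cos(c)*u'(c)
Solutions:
 u(c) = C1 + Integral(c/cos(c), c)


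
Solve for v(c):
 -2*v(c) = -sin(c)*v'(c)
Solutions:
 v(c) = C1*(cos(c) - 1)/(cos(c) + 1)


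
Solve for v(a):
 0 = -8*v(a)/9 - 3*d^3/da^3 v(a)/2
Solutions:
 v(a) = C3*exp(-2*2^(1/3)*a/3) + (C1*sin(2^(1/3)*sqrt(3)*a/3) + C2*cos(2^(1/3)*sqrt(3)*a/3))*exp(2^(1/3)*a/3)


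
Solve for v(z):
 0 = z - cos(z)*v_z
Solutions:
 v(z) = C1 + Integral(z/cos(z), z)


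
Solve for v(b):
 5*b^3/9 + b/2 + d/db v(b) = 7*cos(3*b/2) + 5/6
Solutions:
 v(b) = C1 - 5*b^4/36 - b^2/4 + 5*b/6 + 14*sin(3*b/2)/3


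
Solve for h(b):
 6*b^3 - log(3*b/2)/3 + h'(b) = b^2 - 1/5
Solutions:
 h(b) = C1 - 3*b^4/2 + b^3/3 + b*log(b)/3 - 8*b/15 - b*log(2)/3 + b*log(3)/3


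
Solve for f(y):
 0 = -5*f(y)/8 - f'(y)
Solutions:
 f(y) = C1*exp(-5*y/8)


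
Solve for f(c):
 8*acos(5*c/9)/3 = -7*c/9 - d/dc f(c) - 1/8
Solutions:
 f(c) = C1 - 7*c^2/18 - 8*c*acos(5*c/9)/3 - c/8 + 8*sqrt(81 - 25*c^2)/15


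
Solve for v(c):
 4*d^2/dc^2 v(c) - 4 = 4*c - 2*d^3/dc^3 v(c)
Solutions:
 v(c) = C1 + C2*c + C3*exp(-2*c) + c^3/6 + c^2/4


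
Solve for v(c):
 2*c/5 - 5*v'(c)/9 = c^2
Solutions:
 v(c) = C1 - 3*c^3/5 + 9*c^2/25


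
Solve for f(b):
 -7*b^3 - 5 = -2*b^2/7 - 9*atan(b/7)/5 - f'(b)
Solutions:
 f(b) = C1 + 7*b^4/4 - 2*b^3/21 - 9*b*atan(b/7)/5 + 5*b + 63*log(b^2 + 49)/10


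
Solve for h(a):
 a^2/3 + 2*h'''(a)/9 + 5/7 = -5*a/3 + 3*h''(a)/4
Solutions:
 h(a) = C1 + C2*a + C3*exp(27*a/8) + a^4/27 + 302*a^3/729 + 38782*a^2/45927


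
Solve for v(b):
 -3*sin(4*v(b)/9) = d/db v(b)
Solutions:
 3*b + 9*log(cos(4*v(b)/9) - 1)/8 - 9*log(cos(4*v(b)/9) + 1)/8 = C1


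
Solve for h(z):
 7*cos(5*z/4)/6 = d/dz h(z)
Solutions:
 h(z) = C1 + 14*sin(5*z/4)/15


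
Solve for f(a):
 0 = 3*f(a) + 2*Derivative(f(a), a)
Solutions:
 f(a) = C1*exp(-3*a/2)


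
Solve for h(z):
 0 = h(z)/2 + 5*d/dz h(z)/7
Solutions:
 h(z) = C1*exp(-7*z/10)


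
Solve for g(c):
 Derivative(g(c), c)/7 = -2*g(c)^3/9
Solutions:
 g(c) = -3*sqrt(2)*sqrt(-1/(C1 - 14*c))/2
 g(c) = 3*sqrt(2)*sqrt(-1/(C1 - 14*c))/2


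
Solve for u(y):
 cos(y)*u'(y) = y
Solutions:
 u(y) = C1 + Integral(y/cos(y), y)


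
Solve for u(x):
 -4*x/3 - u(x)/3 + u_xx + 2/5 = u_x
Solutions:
 u(x) = C1*exp(x*(3 - sqrt(21))/6) + C2*exp(x*(3 + sqrt(21))/6) - 4*x + 66/5


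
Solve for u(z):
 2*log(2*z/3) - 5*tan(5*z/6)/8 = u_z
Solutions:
 u(z) = C1 + 2*z*log(z) - 2*z*log(3) - 2*z + 2*z*log(2) + 3*log(cos(5*z/6))/4


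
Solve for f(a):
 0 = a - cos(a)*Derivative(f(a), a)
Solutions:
 f(a) = C1 + Integral(a/cos(a), a)


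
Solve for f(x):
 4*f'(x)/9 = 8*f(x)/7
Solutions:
 f(x) = C1*exp(18*x/7)


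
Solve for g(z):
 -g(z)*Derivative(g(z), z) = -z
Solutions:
 g(z) = -sqrt(C1 + z^2)
 g(z) = sqrt(C1 + z^2)


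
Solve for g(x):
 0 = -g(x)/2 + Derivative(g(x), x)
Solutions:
 g(x) = C1*exp(x/2)


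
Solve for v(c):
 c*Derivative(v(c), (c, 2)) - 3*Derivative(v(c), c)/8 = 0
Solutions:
 v(c) = C1 + C2*c^(11/8)


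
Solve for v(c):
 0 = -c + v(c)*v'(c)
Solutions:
 v(c) = -sqrt(C1 + c^2)
 v(c) = sqrt(C1 + c^2)


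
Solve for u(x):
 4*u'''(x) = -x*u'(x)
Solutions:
 u(x) = C1 + Integral(C2*airyai(-2^(1/3)*x/2) + C3*airybi(-2^(1/3)*x/2), x)


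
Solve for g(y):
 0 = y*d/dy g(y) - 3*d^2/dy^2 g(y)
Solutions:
 g(y) = C1 + C2*erfi(sqrt(6)*y/6)


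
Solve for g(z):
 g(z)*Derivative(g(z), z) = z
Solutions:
 g(z) = -sqrt(C1 + z^2)
 g(z) = sqrt(C1 + z^2)


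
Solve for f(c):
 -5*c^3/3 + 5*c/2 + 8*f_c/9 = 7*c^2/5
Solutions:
 f(c) = C1 + 15*c^4/32 + 21*c^3/40 - 45*c^2/32


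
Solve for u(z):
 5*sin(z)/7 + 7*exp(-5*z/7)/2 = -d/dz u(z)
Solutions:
 u(z) = C1 + 5*cos(z)/7 + 49*exp(-5*z/7)/10


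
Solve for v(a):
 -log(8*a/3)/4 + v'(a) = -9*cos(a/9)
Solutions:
 v(a) = C1 + a*log(a)/4 - a*log(3) - a/4 + 3*a*log(6)/4 - 81*sin(a/9)


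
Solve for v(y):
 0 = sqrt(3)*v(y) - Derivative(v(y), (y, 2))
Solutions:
 v(y) = C1*exp(-3^(1/4)*y) + C2*exp(3^(1/4)*y)


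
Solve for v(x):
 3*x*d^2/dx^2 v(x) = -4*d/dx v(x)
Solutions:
 v(x) = C1 + C2/x^(1/3)


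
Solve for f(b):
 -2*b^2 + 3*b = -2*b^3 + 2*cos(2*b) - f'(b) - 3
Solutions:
 f(b) = C1 - b^4/2 + 2*b^3/3 - 3*b^2/2 - 3*b + sin(2*b)


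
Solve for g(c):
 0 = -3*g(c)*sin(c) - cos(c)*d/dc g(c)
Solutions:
 g(c) = C1*cos(c)^3


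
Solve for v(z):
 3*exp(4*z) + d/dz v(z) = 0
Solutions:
 v(z) = C1 - 3*exp(4*z)/4


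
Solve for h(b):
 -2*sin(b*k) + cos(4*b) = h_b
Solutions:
 h(b) = C1 + sin(4*b)/4 + 2*cos(b*k)/k


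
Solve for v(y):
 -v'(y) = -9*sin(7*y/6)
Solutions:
 v(y) = C1 - 54*cos(7*y/6)/7


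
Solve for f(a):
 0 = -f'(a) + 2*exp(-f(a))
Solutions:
 f(a) = log(C1 + 2*a)


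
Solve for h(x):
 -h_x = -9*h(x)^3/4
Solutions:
 h(x) = -sqrt(2)*sqrt(-1/(C1 + 9*x))
 h(x) = sqrt(2)*sqrt(-1/(C1 + 9*x))


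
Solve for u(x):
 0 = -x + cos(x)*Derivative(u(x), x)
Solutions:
 u(x) = C1 + Integral(x/cos(x), x)


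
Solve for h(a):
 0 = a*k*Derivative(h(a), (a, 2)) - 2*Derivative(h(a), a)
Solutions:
 h(a) = C1 + a^(((re(k) + 2)*re(k) + im(k)^2)/(re(k)^2 + im(k)^2))*(C2*sin(2*log(a)*Abs(im(k))/(re(k)^2 + im(k)^2)) + C3*cos(2*log(a)*im(k)/(re(k)^2 + im(k)^2)))


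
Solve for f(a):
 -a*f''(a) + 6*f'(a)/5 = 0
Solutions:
 f(a) = C1 + C2*a^(11/5)


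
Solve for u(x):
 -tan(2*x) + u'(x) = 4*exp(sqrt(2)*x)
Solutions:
 u(x) = C1 + 2*sqrt(2)*exp(sqrt(2)*x) - log(cos(2*x))/2


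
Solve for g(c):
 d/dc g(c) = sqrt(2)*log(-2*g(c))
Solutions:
 -sqrt(2)*Integral(1/(log(-_y) + log(2)), (_y, g(c)))/2 = C1 - c


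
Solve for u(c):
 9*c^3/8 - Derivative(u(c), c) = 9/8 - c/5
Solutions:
 u(c) = C1 + 9*c^4/32 + c^2/10 - 9*c/8


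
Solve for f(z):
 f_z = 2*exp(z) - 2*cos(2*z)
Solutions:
 f(z) = C1 + 2*exp(z) - sin(2*z)


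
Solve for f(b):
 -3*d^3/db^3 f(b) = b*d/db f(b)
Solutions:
 f(b) = C1 + Integral(C2*airyai(-3^(2/3)*b/3) + C3*airybi(-3^(2/3)*b/3), b)


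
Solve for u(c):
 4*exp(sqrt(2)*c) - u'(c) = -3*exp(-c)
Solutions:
 u(c) = C1 + 2*sqrt(2)*exp(sqrt(2)*c) - 3*exp(-c)


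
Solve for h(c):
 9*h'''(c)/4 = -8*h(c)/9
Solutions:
 h(c) = C3*exp(-2*6^(2/3)*c/9) + (C1*sin(2^(2/3)*3^(1/6)*c/3) + C2*cos(2^(2/3)*3^(1/6)*c/3))*exp(6^(2/3)*c/9)


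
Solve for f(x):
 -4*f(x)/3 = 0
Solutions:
 f(x) = 0


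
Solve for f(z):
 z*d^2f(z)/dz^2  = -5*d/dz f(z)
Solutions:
 f(z) = C1 + C2/z^4


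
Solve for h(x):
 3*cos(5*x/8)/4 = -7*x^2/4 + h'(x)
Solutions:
 h(x) = C1 + 7*x^3/12 + 6*sin(5*x/8)/5


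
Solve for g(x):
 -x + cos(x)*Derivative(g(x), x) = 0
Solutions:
 g(x) = C1 + Integral(x/cos(x), x)


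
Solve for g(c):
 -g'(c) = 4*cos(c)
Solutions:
 g(c) = C1 - 4*sin(c)


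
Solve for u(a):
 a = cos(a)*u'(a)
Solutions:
 u(a) = C1 + Integral(a/cos(a), a)


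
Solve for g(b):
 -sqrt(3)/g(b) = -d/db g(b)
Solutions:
 g(b) = -sqrt(C1 + 2*sqrt(3)*b)
 g(b) = sqrt(C1 + 2*sqrt(3)*b)


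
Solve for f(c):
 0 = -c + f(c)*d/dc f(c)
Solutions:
 f(c) = -sqrt(C1 + c^2)
 f(c) = sqrt(C1 + c^2)


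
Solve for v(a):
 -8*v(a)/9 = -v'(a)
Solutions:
 v(a) = C1*exp(8*a/9)


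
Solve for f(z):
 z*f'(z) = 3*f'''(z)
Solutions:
 f(z) = C1 + Integral(C2*airyai(3^(2/3)*z/3) + C3*airybi(3^(2/3)*z/3), z)


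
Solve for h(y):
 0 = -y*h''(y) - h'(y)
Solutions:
 h(y) = C1 + C2*log(y)


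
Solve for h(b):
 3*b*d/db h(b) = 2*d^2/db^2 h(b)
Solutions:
 h(b) = C1 + C2*erfi(sqrt(3)*b/2)


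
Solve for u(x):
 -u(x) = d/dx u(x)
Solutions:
 u(x) = C1*exp(-x)


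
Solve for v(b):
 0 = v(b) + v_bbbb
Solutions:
 v(b) = (C1*sin(sqrt(2)*b/2) + C2*cos(sqrt(2)*b/2))*exp(-sqrt(2)*b/2) + (C3*sin(sqrt(2)*b/2) + C4*cos(sqrt(2)*b/2))*exp(sqrt(2)*b/2)


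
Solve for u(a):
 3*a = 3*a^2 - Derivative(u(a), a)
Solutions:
 u(a) = C1 + a^3 - 3*a^2/2


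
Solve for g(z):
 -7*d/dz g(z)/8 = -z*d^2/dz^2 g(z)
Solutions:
 g(z) = C1 + C2*z^(15/8)


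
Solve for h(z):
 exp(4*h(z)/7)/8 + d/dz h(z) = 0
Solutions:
 h(z) = 7*log(-(1/(C1 + z))^(1/4)) + 7*log(14)/4
 h(z) = 7*log(1/(C1 + z))/4 + 7*log(14)/4
 h(z) = 7*log(-I*(1/(C1 + z))^(1/4)) + 7*log(14)/4
 h(z) = 7*log(I*(1/(C1 + z))^(1/4)) + 7*log(14)/4


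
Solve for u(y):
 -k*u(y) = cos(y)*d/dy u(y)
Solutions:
 u(y) = C1*exp(k*(log(sin(y) - 1) - log(sin(y) + 1))/2)


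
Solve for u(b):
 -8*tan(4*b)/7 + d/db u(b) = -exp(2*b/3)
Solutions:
 u(b) = C1 - 3*exp(2*b/3)/2 - 2*log(cos(4*b))/7


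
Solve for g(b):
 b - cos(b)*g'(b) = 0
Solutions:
 g(b) = C1 + Integral(b/cos(b), b)


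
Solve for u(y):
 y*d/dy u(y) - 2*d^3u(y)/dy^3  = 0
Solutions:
 u(y) = C1 + Integral(C2*airyai(2^(2/3)*y/2) + C3*airybi(2^(2/3)*y/2), y)


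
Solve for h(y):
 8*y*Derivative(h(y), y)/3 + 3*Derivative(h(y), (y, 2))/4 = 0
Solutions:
 h(y) = C1 + C2*erf(4*y/3)


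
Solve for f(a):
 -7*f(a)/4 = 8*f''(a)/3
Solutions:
 f(a) = C1*sin(sqrt(42)*a/8) + C2*cos(sqrt(42)*a/8)


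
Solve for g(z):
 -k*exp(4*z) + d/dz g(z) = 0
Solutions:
 g(z) = C1 + k*exp(4*z)/4


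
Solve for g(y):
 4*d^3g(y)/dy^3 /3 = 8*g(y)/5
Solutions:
 g(y) = C3*exp(5^(2/3)*6^(1/3)*y/5) + (C1*sin(2^(1/3)*3^(5/6)*5^(2/3)*y/10) + C2*cos(2^(1/3)*3^(5/6)*5^(2/3)*y/10))*exp(-5^(2/3)*6^(1/3)*y/10)


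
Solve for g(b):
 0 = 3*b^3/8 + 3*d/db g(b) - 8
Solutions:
 g(b) = C1 - b^4/32 + 8*b/3


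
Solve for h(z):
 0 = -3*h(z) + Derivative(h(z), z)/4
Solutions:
 h(z) = C1*exp(12*z)


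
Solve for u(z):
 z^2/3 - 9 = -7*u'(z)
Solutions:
 u(z) = C1 - z^3/63 + 9*z/7


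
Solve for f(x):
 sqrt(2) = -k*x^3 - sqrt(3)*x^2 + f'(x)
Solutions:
 f(x) = C1 + k*x^4/4 + sqrt(3)*x^3/3 + sqrt(2)*x


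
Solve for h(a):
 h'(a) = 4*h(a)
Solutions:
 h(a) = C1*exp(4*a)


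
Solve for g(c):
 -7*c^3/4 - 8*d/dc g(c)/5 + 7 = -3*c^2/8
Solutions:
 g(c) = C1 - 35*c^4/128 + 5*c^3/64 + 35*c/8


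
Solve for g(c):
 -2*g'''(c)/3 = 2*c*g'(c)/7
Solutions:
 g(c) = C1 + Integral(C2*airyai(-3^(1/3)*7^(2/3)*c/7) + C3*airybi(-3^(1/3)*7^(2/3)*c/7), c)


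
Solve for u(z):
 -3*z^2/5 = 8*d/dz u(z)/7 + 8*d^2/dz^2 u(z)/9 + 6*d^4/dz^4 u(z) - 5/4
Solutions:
 u(z) = C1 + C2*exp(-14^(1/3)*z*(-7^(1/3)*(243 + sqrt(59833))^(1/3) + 14*2^(1/3)/(243 + sqrt(59833))^(1/3))/126)*sin(14^(1/3)*sqrt(3)*z*(14*2^(1/3)/(243 + sqrt(59833))^(1/3) + 7^(1/3)*(243 + sqrt(59833))^(1/3))/126) + C3*exp(-14^(1/3)*z*(-7^(1/3)*(243 + sqrt(59833))^(1/3) + 14*2^(1/3)/(243 + sqrt(59833))^(1/3))/126)*cos(14^(1/3)*sqrt(3)*z*(14*2^(1/3)/(243 + sqrt(59833))^(1/3) + 7^(1/3)*(243 + sqrt(59833))^(1/3))/126) + C4*exp(14^(1/3)*z*(-7^(1/3)*(243 + sqrt(59833))^(1/3) + 14*2^(1/3)/(243 + sqrt(59833))^(1/3))/63) - 7*z^3/40 + 49*z^2/120 + 1981*z/4320


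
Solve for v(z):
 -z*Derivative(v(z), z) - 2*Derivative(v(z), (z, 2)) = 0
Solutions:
 v(z) = C1 + C2*erf(z/2)


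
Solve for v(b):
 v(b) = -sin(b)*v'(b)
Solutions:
 v(b) = C1*sqrt(cos(b) + 1)/sqrt(cos(b) - 1)


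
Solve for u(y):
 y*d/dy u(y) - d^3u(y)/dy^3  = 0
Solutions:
 u(y) = C1 + Integral(C2*airyai(y) + C3*airybi(y), y)


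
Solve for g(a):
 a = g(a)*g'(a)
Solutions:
 g(a) = -sqrt(C1 + a^2)
 g(a) = sqrt(C1 + a^2)


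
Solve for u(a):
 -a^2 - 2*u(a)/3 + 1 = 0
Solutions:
 u(a) = 3/2 - 3*a^2/2


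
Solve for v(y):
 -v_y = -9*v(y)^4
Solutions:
 v(y) = (-1/(C1 + 27*y))^(1/3)
 v(y) = (-1/(C1 + 9*y))^(1/3)*(-3^(2/3) - 3*3^(1/6)*I)/6
 v(y) = (-1/(C1 + 9*y))^(1/3)*(-3^(2/3) + 3*3^(1/6)*I)/6


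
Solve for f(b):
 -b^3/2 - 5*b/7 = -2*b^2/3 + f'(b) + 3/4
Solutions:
 f(b) = C1 - b^4/8 + 2*b^3/9 - 5*b^2/14 - 3*b/4


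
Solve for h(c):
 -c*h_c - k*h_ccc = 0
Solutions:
 h(c) = C1 + Integral(C2*airyai(c*(-1/k)^(1/3)) + C3*airybi(c*(-1/k)^(1/3)), c)


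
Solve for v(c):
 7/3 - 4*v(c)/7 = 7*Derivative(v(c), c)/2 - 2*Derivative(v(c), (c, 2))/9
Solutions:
 v(c) = C1*exp(3*c*(147 - sqrt(22505))/56) + C2*exp(3*c*(147 + sqrt(22505))/56) + 49/12


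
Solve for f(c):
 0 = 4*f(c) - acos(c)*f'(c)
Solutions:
 f(c) = C1*exp(4*Integral(1/acos(c), c))


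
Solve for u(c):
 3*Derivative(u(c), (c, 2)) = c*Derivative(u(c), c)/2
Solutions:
 u(c) = C1 + C2*erfi(sqrt(3)*c/6)


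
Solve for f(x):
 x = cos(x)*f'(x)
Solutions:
 f(x) = C1 + Integral(x/cos(x), x)


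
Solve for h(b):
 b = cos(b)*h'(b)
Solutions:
 h(b) = C1 + Integral(b/cos(b), b)


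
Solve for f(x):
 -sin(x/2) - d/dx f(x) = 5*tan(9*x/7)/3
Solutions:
 f(x) = C1 + 35*log(cos(9*x/7))/27 + 2*cos(x/2)


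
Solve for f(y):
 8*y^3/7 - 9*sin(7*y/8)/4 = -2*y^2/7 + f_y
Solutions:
 f(y) = C1 + 2*y^4/7 + 2*y^3/21 + 18*cos(7*y/8)/7


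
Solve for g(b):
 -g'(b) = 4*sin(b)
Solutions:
 g(b) = C1 + 4*cos(b)


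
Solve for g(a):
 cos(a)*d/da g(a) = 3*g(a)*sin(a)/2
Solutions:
 g(a) = C1/cos(a)^(3/2)


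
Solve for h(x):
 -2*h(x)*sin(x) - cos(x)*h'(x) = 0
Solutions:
 h(x) = C1*cos(x)^2


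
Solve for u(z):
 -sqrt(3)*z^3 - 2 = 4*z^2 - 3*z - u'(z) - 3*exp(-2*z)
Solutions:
 u(z) = C1 + sqrt(3)*z^4/4 + 4*z^3/3 - 3*z^2/2 + 2*z + 3*exp(-2*z)/2


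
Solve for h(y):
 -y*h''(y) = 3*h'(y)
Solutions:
 h(y) = C1 + C2/y^2


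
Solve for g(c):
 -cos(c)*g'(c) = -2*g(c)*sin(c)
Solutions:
 g(c) = C1/cos(c)^2


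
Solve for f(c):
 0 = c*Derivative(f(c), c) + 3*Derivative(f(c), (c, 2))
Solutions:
 f(c) = C1 + C2*erf(sqrt(6)*c/6)


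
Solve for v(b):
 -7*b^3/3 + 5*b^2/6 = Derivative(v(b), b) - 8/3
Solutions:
 v(b) = C1 - 7*b^4/12 + 5*b^3/18 + 8*b/3


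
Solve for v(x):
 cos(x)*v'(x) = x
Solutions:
 v(x) = C1 + Integral(x/cos(x), x)


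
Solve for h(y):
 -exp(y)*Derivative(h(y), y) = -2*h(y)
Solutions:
 h(y) = C1*exp(-2*exp(-y))


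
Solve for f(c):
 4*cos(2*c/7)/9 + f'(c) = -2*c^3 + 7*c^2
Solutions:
 f(c) = C1 - c^4/2 + 7*c^3/3 - 14*sin(2*c/7)/9


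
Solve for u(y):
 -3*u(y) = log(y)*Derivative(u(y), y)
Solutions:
 u(y) = C1*exp(-3*li(y))


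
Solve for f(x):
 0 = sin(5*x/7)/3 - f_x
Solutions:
 f(x) = C1 - 7*cos(5*x/7)/15


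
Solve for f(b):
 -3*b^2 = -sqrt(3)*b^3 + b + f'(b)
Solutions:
 f(b) = C1 + sqrt(3)*b^4/4 - b^3 - b^2/2


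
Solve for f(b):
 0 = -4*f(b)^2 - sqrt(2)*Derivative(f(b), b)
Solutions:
 f(b) = 1/(C1 + 2*sqrt(2)*b)


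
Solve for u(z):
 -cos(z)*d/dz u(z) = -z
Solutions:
 u(z) = C1 + Integral(z/cos(z), z)


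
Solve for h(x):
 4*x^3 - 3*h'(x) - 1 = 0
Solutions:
 h(x) = C1 + x^4/3 - x/3


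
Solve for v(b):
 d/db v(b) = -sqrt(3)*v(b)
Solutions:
 v(b) = C1*exp(-sqrt(3)*b)


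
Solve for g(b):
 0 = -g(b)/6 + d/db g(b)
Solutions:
 g(b) = C1*exp(b/6)


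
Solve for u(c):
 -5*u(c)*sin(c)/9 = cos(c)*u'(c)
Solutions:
 u(c) = C1*cos(c)^(5/9)


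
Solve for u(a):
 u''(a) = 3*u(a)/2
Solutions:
 u(a) = C1*exp(-sqrt(6)*a/2) + C2*exp(sqrt(6)*a/2)


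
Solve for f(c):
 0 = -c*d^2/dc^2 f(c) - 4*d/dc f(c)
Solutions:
 f(c) = C1 + C2/c^3


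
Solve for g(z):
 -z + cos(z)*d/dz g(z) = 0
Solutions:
 g(z) = C1 + Integral(z/cos(z), z)


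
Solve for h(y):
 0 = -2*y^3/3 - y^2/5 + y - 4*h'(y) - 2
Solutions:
 h(y) = C1 - y^4/24 - y^3/60 + y^2/8 - y/2


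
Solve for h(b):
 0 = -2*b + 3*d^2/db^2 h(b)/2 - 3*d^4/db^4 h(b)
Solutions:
 h(b) = C1 + C2*b + C3*exp(-sqrt(2)*b/2) + C4*exp(sqrt(2)*b/2) + 2*b^3/9


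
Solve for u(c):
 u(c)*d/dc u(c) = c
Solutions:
 u(c) = -sqrt(C1 + c^2)
 u(c) = sqrt(C1 + c^2)


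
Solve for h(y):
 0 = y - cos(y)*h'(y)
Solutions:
 h(y) = C1 + Integral(y/cos(y), y)


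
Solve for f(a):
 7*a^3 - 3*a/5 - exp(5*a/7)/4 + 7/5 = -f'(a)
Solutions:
 f(a) = C1 - 7*a^4/4 + 3*a^2/10 - 7*a/5 + 7*exp(5*a/7)/20


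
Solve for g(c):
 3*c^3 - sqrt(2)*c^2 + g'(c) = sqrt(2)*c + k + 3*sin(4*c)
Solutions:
 g(c) = C1 - 3*c^4/4 + sqrt(2)*c^3/3 + sqrt(2)*c^2/2 + c*k - 3*cos(4*c)/4


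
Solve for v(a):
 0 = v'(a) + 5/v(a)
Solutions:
 v(a) = -sqrt(C1 - 10*a)
 v(a) = sqrt(C1 - 10*a)


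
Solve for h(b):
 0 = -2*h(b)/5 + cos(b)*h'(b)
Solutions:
 h(b) = C1*(sin(b) + 1)^(1/5)/(sin(b) - 1)^(1/5)


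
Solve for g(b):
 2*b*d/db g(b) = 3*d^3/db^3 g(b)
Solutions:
 g(b) = C1 + Integral(C2*airyai(2^(1/3)*3^(2/3)*b/3) + C3*airybi(2^(1/3)*3^(2/3)*b/3), b)


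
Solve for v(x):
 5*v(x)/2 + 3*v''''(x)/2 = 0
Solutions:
 v(x) = (C1*sin(sqrt(2)*3^(3/4)*5^(1/4)*x/6) + C2*cos(sqrt(2)*3^(3/4)*5^(1/4)*x/6))*exp(-sqrt(2)*3^(3/4)*5^(1/4)*x/6) + (C3*sin(sqrt(2)*3^(3/4)*5^(1/4)*x/6) + C4*cos(sqrt(2)*3^(3/4)*5^(1/4)*x/6))*exp(sqrt(2)*3^(3/4)*5^(1/4)*x/6)


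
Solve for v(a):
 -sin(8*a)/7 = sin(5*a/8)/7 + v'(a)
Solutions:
 v(a) = C1 + 8*cos(5*a/8)/35 + cos(8*a)/56


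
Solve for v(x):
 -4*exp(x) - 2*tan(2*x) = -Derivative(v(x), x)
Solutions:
 v(x) = C1 + 4*exp(x) - log(cos(2*x))


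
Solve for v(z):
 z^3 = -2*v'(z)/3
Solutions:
 v(z) = C1 - 3*z^4/8


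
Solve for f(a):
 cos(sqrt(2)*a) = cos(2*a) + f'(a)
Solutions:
 f(a) = C1 - sin(2*a)/2 + sqrt(2)*sin(sqrt(2)*a)/2


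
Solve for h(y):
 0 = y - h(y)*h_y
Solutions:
 h(y) = -sqrt(C1 + y^2)
 h(y) = sqrt(C1 + y^2)


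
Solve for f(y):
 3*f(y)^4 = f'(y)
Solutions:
 f(y) = (-1/(C1 + 9*y))^(1/3)
 f(y) = (-1/(C1 + 3*y))^(1/3)*(-3^(2/3) - 3*3^(1/6)*I)/6
 f(y) = (-1/(C1 + 3*y))^(1/3)*(-3^(2/3) + 3*3^(1/6)*I)/6


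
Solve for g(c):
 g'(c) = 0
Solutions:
 g(c) = C1


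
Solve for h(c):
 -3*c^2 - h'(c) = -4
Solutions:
 h(c) = C1 - c^3 + 4*c


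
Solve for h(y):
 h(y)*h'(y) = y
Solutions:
 h(y) = -sqrt(C1 + y^2)
 h(y) = sqrt(C1 + y^2)


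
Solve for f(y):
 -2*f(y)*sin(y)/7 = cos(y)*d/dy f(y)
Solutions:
 f(y) = C1*cos(y)^(2/7)


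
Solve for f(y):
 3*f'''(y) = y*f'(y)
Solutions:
 f(y) = C1 + Integral(C2*airyai(3^(2/3)*y/3) + C3*airybi(3^(2/3)*y/3), y)


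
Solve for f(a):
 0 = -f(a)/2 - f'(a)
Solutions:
 f(a) = C1*exp(-a/2)


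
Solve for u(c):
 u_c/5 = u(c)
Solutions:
 u(c) = C1*exp(5*c)


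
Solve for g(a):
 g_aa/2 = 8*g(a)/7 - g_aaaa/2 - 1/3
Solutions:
 g(a) = C1*exp(-sqrt(14)*a*sqrt(-7 + sqrt(497))/14) + C2*exp(sqrt(14)*a*sqrt(-7 + sqrt(497))/14) + C3*sin(sqrt(14)*a*sqrt(7 + sqrt(497))/14) + C4*cos(sqrt(14)*a*sqrt(7 + sqrt(497))/14) + 7/24


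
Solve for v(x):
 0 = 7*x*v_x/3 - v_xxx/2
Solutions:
 v(x) = C1 + Integral(C2*airyai(14^(1/3)*3^(2/3)*x/3) + C3*airybi(14^(1/3)*3^(2/3)*x/3), x)


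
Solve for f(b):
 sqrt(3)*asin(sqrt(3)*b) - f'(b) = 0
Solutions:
 f(b) = C1 + sqrt(3)*(b*asin(sqrt(3)*b) + sqrt(3)*sqrt(1 - 3*b^2)/3)


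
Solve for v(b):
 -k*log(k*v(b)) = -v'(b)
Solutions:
 li(k*v(b))/k = C1 + b*k


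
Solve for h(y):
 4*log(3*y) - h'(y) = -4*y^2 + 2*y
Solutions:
 h(y) = C1 + 4*y^3/3 - y^2 + 4*y*log(y) - 4*y + y*log(81)


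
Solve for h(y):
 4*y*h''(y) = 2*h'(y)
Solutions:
 h(y) = C1 + C2*y^(3/2)


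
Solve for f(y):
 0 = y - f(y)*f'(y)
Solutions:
 f(y) = -sqrt(C1 + y^2)
 f(y) = sqrt(C1 + y^2)


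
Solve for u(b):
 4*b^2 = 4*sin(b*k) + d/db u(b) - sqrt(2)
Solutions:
 u(b) = C1 + 4*b^3/3 + sqrt(2)*b + 4*cos(b*k)/k


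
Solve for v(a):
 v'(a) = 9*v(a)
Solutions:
 v(a) = C1*exp(9*a)


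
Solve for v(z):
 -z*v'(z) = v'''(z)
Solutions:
 v(z) = C1 + Integral(C2*airyai(-z) + C3*airybi(-z), z)


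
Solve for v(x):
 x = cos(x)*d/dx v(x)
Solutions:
 v(x) = C1 + Integral(x/cos(x), x)


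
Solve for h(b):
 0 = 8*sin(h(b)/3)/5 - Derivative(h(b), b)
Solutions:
 -8*b/5 + 3*log(cos(h(b)/3) - 1)/2 - 3*log(cos(h(b)/3) + 1)/2 = C1


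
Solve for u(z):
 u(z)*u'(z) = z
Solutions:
 u(z) = -sqrt(C1 + z^2)
 u(z) = sqrt(C1 + z^2)


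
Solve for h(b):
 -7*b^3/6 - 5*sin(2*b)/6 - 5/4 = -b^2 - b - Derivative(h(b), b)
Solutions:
 h(b) = C1 + 7*b^4/24 - b^3/3 - b^2/2 + 5*b/4 - 5*cos(2*b)/12


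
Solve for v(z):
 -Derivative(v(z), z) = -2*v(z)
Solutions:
 v(z) = C1*exp(2*z)


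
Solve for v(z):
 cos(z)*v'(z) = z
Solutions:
 v(z) = C1 + Integral(z/cos(z), z)


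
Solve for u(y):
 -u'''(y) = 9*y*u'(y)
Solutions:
 u(y) = C1 + Integral(C2*airyai(-3^(2/3)*y) + C3*airybi(-3^(2/3)*y), y)


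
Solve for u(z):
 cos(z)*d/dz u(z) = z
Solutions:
 u(z) = C1 + Integral(z/cos(z), z)


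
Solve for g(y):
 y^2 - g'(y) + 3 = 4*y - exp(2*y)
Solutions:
 g(y) = C1 + y^3/3 - 2*y^2 + 3*y + exp(2*y)/2


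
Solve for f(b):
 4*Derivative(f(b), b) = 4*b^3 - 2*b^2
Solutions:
 f(b) = C1 + b^4/4 - b^3/6


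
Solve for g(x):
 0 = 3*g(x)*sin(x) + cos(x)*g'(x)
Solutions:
 g(x) = C1*cos(x)^3


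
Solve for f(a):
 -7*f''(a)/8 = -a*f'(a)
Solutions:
 f(a) = C1 + C2*erfi(2*sqrt(7)*a/7)


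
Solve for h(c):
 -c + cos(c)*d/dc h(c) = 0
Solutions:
 h(c) = C1 + Integral(c/cos(c), c)


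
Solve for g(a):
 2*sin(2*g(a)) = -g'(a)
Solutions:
 g(a) = pi - acos((-C1 - exp(8*a))/(C1 - exp(8*a)))/2
 g(a) = acos((-C1 - exp(8*a))/(C1 - exp(8*a)))/2


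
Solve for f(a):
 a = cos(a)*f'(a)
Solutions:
 f(a) = C1 + Integral(a/cos(a), a)


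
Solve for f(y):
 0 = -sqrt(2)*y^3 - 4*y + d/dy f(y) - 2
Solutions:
 f(y) = C1 + sqrt(2)*y^4/4 + 2*y^2 + 2*y


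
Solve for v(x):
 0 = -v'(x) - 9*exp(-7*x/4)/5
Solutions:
 v(x) = C1 + 36*exp(-7*x/4)/35


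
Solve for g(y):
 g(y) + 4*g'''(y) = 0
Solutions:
 g(y) = C3*exp(-2^(1/3)*y/2) + (C1*sin(2^(1/3)*sqrt(3)*y/4) + C2*cos(2^(1/3)*sqrt(3)*y/4))*exp(2^(1/3)*y/4)


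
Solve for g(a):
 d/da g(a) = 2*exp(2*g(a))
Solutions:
 g(a) = log(-sqrt(-1/(C1 + 2*a))) - log(2)/2
 g(a) = log(-1/(C1 + 2*a))/2 - log(2)/2


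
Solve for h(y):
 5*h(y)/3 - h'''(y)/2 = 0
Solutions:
 h(y) = C3*exp(10^(1/3)*3^(2/3)*y/3) + (C1*sin(10^(1/3)*3^(1/6)*y/2) + C2*cos(10^(1/3)*3^(1/6)*y/2))*exp(-10^(1/3)*3^(2/3)*y/6)


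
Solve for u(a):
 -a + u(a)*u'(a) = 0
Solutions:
 u(a) = -sqrt(C1 + a^2)
 u(a) = sqrt(C1 + a^2)


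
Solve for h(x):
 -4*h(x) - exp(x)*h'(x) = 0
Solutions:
 h(x) = C1*exp(4*exp(-x))


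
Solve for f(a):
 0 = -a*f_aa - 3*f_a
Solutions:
 f(a) = C1 + C2/a^2


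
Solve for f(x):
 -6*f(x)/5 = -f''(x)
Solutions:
 f(x) = C1*exp(-sqrt(30)*x/5) + C2*exp(sqrt(30)*x/5)


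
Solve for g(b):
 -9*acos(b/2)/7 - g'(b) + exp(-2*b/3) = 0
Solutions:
 g(b) = C1 - 9*b*acos(b/2)/7 + 9*sqrt(4 - b^2)/7 - 3*exp(-2*b/3)/2


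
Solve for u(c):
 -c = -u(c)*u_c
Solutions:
 u(c) = -sqrt(C1 + c^2)
 u(c) = sqrt(C1 + c^2)


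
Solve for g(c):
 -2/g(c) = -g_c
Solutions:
 g(c) = -sqrt(C1 + 4*c)
 g(c) = sqrt(C1 + 4*c)


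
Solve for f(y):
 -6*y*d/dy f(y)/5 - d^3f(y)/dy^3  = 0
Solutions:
 f(y) = C1 + Integral(C2*airyai(-5^(2/3)*6^(1/3)*y/5) + C3*airybi(-5^(2/3)*6^(1/3)*y/5), y)


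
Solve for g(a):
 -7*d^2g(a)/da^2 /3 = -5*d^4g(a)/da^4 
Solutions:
 g(a) = C1 + C2*a + C3*exp(-sqrt(105)*a/15) + C4*exp(sqrt(105)*a/15)


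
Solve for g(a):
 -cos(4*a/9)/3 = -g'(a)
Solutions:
 g(a) = C1 + 3*sin(4*a/9)/4


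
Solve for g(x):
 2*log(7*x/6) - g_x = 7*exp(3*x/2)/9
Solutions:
 g(x) = C1 + 2*x*log(x) + 2*x*(-log(6) - 1 + log(7)) - 14*exp(3*x/2)/27


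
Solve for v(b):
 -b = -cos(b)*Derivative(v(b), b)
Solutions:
 v(b) = C1 + Integral(b/cos(b), b)


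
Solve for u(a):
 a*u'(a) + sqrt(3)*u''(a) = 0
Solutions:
 u(a) = C1 + C2*erf(sqrt(2)*3^(3/4)*a/6)


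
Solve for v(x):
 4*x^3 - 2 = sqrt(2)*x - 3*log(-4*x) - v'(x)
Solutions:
 v(x) = C1 - x^4 + sqrt(2)*x^2/2 - 3*x*log(-x) + x*(5 - 6*log(2))


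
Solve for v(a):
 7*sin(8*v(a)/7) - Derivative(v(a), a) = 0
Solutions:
 -7*a + 7*log(cos(8*v(a)/7) - 1)/16 - 7*log(cos(8*v(a)/7) + 1)/16 = C1


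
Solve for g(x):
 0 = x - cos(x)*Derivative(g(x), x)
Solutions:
 g(x) = C1 + Integral(x/cos(x), x)


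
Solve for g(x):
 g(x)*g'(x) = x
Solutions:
 g(x) = -sqrt(C1 + x^2)
 g(x) = sqrt(C1 + x^2)


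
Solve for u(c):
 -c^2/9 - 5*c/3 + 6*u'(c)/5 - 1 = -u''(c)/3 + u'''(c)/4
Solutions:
 u(c) = C1 + C2*exp(2*c*(5 - sqrt(295))/15) + C3*exp(2*c*(5 + sqrt(295))/15) + 5*c^3/162 + 325*c^2/486 + 8755*c/17496


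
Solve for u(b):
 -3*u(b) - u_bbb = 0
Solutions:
 u(b) = C3*exp(-3^(1/3)*b) + (C1*sin(3^(5/6)*b/2) + C2*cos(3^(5/6)*b/2))*exp(3^(1/3)*b/2)


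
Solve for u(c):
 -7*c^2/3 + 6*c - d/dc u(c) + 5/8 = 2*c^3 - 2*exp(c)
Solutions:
 u(c) = C1 - c^4/2 - 7*c^3/9 + 3*c^2 + 5*c/8 + 2*exp(c)


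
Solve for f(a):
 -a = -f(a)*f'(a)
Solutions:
 f(a) = -sqrt(C1 + a^2)
 f(a) = sqrt(C1 + a^2)


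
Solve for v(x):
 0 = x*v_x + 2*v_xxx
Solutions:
 v(x) = C1 + Integral(C2*airyai(-2^(2/3)*x/2) + C3*airybi(-2^(2/3)*x/2), x)


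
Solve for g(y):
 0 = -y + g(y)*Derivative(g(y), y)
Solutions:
 g(y) = -sqrt(C1 + y^2)
 g(y) = sqrt(C1 + y^2)


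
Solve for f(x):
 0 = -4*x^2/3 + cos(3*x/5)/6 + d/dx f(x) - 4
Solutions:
 f(x) = C1 + 4*x^3/9 + 4*x - 5*sin(3*x/5)/18


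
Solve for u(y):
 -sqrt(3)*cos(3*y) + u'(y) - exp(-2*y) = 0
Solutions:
 u(y) = C1 + sqrt(3)*sin(3*y)/3 - exp(-2*y)/2


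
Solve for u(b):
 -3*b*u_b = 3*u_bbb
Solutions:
 u(b) = C1 + Integral(C2*airyai(-b) + C3*airybi(-b), b)


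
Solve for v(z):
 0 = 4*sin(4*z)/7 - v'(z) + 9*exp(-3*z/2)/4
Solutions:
 v(z) = C1 - cos(4*z)/7 - 3*exp(-3*z/2)/2


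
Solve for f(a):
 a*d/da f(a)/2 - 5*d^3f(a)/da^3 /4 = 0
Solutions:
 f(a) = C1 + Integral(C2*airyai(2^(1/3)*5^(2/3)*a/5) + C3*airybi(2^(1/3)*5^(2/3)*a/5), a)


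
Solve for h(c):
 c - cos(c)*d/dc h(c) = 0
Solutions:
 h(c) = C1 + Integral(c/cos(c), c)


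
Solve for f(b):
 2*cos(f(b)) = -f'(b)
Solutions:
 f(b) = pi - asin((C1 + exp(4*b))/(C1 - exp(4*b)))
 f(b) = asin((C1 + exp(4*b))/(C1 - exp(4*b)))


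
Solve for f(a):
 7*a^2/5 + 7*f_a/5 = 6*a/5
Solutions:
 f(a) = C1 - a^3/3 + 3*a^2/7


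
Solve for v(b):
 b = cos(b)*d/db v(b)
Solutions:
 v(b) = C1 + Integral(b/cos(b), b)


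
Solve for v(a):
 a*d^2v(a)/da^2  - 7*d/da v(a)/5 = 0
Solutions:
 v(a) = C1 + C2*a^(12/5)


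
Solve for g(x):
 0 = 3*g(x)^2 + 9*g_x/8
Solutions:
 g(x) = 3/(C1 + 8*x)


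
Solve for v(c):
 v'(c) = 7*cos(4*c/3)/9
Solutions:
 v(c) = C1 + 7*sin(4*c/3)/12


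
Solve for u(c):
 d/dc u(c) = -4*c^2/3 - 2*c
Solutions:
 u(c) = C1 - 4*c^3/9 - c^2


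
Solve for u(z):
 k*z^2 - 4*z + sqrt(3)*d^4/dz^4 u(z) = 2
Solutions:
 u(z) = C1 + C2*z + C3*z^2 + C4*z^3 - sqrt(3)*k*z^6/1080 + sqrt(3)*z^5/90 + sqrt(3)*z^4/36


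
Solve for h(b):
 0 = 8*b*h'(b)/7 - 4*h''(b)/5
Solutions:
 h(b) = C1 + C2*erfi(sqrt(35)*b/7)


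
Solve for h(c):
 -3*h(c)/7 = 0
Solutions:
 h(c) = 0


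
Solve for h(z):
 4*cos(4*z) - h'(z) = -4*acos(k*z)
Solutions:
 h(z) = C1 + 4*Piecewise((z*acos(k*z) - sqrt(-k^2*z^2 + 1)/k, Ne(k, 0)), (pi*z/2, True)) + sin(4*z)


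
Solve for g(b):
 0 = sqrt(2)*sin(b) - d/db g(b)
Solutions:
 g(b) = C1 - sqrt(2)*cos(b)


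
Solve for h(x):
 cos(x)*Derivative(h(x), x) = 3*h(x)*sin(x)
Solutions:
 h(x) = C1/cos(x)^3


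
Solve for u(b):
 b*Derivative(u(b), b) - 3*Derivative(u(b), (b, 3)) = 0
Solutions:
 u(b) = C1 + Integral(C2*airyai(3^(2/3)*b/3) + C3*airybi(3^(2/3)*b/3), b)


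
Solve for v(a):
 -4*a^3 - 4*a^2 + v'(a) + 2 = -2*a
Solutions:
 v(a) = C1 + a^4 + 4*a^3/3 - a^2 - 2*a


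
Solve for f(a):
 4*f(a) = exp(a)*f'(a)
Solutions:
 f(a) = C1*exp(-4*exp(-a))


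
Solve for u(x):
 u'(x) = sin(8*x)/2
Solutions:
 u(x) = C1 - cos(8*x)/16


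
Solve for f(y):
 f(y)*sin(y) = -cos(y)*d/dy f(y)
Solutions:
 f(y) = C1*cos(y)


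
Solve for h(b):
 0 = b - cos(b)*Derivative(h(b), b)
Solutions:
 h(b) = C1 + Integral(b/cos(b), b)


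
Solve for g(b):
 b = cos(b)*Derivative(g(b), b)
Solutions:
 g(b) = C1 + Integral(b/cos(b), b)


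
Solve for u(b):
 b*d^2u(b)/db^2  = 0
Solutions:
 u(b) = C1 + C2*b


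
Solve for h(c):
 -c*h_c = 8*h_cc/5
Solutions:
 h(c) = C1 + C2*erf(sqrt(5)*c/4)


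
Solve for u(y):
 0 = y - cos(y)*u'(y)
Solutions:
 u(y) = C1 + Integral(y/cos(y), y)


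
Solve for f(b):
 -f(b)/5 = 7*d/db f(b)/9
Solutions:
 f(b) = C1*exp(-9*b/35)


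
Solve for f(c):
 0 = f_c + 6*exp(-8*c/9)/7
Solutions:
 f(c) = C1 + 27*exp(-8*c/9)/28


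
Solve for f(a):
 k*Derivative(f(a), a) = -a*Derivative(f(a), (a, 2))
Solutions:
 f(a) = C1 + a^(1 - re(k))*(C2*sin(log(a)*Abs(im(k))) + C3*cos(log(a)*im(k)))


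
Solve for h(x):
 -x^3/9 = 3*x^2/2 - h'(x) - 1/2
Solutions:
 h(x) = C1 + x^4/36 + x^3/2 - x/2


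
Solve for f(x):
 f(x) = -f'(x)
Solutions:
 f(x) = C1*exp(-x)


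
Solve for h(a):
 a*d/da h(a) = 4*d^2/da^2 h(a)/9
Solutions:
 h(a) = C1 + C2*erfi(3*sqrt(2)*a/4)


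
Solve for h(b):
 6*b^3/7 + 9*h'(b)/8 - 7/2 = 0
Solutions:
 h(b) = C1 - 4*b^4/21 + 28*b/9


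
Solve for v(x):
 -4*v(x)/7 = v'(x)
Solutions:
 v(x) = C1*exp(-4*x/7)


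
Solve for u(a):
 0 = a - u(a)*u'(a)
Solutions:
 u(a) = -sqrt(C1 + a^2)
 u(a) = sqrt(C1 + a^2)


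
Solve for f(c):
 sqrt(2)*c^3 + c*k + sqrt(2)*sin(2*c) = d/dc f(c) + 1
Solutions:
 f(c) = C1 + sqrt(2)*c^4/4 + c^2*k/2 - c - sqrt(2)*cos(2*c)/2


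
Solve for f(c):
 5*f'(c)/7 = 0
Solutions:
 f(c) = C1


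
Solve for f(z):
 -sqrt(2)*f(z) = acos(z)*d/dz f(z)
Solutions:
 f(z) = C1*exp(-sqrt(2)*Integral(1/acos(z), z))


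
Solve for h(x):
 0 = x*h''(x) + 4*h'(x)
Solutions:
 h(x) = C1 + C2/x^3
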